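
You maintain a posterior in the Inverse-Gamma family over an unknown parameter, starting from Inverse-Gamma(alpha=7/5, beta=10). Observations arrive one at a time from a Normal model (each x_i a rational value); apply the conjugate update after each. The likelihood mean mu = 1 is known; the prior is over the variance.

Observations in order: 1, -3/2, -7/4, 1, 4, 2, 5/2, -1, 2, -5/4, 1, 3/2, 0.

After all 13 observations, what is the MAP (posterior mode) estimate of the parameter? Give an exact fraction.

2295/712

obs 1: x=1 → posterior Inverse-Gamma(19/10, 10)
obs 2: x=-3/2 → posterior Inverse-Gamma(12/5, 105/8)
obs 3: x=-7/4 → posterior Inverse-Gamma(29/10, 541/32)
obs 4: x=1 → posterior Inverse-Gamma(17/5, 541/32)
obs 5: x=4 → posterior Inverse-Gamma(39/10, 685/32)
obs 6: x=2 → posterior Inverse-Gamma(22/5, 701/32)
obs 7: x=5/2 → posterior Inverse-Gamma(49/10, 737/32)
obs 8: x=-1 → posterior Inverse-Gamma(27/5, 801/32)
obs 9: x=2 → posterior Inverse-Gamma(59/10, 817/32)
obs 10: x=-5/4 → posterior Inverse-Gamma(32/5, 449/16)
obs 11: x=1 → posterior Inverse-Gamma(69/10, 449/16)
obs 12: x=3/2 → posterior Inverse-Gamma(37/5, 451/16)
obs 13: x=0 → posterior Inverse-Gamma(79/10, 459/16)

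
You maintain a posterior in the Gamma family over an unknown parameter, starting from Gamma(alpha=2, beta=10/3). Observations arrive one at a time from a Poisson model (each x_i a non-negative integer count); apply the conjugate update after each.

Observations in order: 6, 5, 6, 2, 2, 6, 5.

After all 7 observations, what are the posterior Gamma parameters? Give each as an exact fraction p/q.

alpha=34, beta=31/3

obs 1: x=6 → posterior Gamma(8, 13/3)
obs 2: x=5 → posterior Gamma(13, 16/3)
obs 3: x=6 → posterior Gamma(19, 19/3)
obs 4: x=2 → posterior Gamma(21, 22/3)
obs 5: x=2 → posterior Gamma(23, 25/3)
obs 6: x=6 → posterior Gamma(29, 28/3)
obs 7: x=5 → posterior Gamma(34, 31/3)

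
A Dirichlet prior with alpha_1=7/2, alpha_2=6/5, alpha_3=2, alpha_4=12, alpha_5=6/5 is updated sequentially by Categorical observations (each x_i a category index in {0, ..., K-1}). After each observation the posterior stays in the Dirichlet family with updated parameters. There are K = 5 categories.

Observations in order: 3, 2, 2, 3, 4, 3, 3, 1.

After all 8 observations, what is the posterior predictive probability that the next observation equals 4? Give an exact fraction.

22/279

obs 1: x=3 → posterior Dirichlet(7/2, 6/5, 2, 13, 6/5)
obs 2: x=2 → posterior Dirichlet(7/2, 6/5, 3, 13, 6/5)
obs 3: x=2 → posterior Dirichlet(7/2, 6/5, 4, 13, 6/5)
obs 4: x=3 → posterior Dirichlet(7/2, 6/5, 4, 14, 6/5)
obs 5: x=4 → posterior Dirichlet(7/2, 6/5, 4, 14, 11/5)
obs 6: x=3 → posterior Dirichlet(7/2, 6/5, 4, 15, 11/5)
obs 7: x=3 → posterior Dirichlet(7/2, 6/5, 4, 16, 11/5)
obs 8: x=1 → posterior Dirichlet(7/2, 11/5, 4, 16, 11/5)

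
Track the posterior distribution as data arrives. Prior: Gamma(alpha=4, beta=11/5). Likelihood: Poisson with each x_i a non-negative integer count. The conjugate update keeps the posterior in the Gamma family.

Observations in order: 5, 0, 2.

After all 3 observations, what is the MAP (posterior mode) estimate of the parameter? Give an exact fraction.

25/13

obs 1: x=5 → posterior Gamma(9, 16/5)
obs 2: x=0 → posterior Gamma(9, 21/5)
obs 3: x=2 → posterior Gamma(11, 26/5)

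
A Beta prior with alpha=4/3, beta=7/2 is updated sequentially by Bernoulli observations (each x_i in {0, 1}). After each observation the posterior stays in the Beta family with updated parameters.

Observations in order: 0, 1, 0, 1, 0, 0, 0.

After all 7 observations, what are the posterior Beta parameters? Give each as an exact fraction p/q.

obs 1: x=0 → posterior Beta(4/3, 9/2)
obs 2: x=1 → posterior Beta(7/3, 9/2)
obs 3: x=0 → posterior Beta(7/3, 11/2)
obs 4: x=1 → posterior Beta(10/3, 11/2)
obs 5: x=0 → posterior Beta(10/3, 13/2)
obs 6: x=0 → posterior Beta(10/3, 15/2)
obs 7: x=0 → posterior Beta(10/3, 17/2)

alpha=10/3, beta=17/2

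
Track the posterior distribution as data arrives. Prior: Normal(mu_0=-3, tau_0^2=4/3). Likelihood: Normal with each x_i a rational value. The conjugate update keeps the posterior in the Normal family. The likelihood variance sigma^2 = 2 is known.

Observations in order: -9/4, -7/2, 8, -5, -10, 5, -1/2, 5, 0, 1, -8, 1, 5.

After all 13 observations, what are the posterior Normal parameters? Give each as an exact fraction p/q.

obs 1: x=-9/4 → posterior Normal(-27/10, 4/5)
obs 2: x=-7/2 → posterior Normal(-41/14, 4/7)
obs 3: x=8 → posterior Normal(-1/2, 4/9)
obs 4: x=-5 → posterior Normal(-29/22, 4/11)
obs 5: x=-10 → posterior Normal(-69/26, 4/13)
obs 6: x=5 → posterior Normal(-49/30, 4/15)
obs 7: x=-1/2 → posterior Normal(-3/2, 4/17)
obs 8: x=5 → posterior Normal(-31/38, 4/19)
obs 9: x=0 → posterior Normal(-31/42, 4/21)
obs 10: x=1 → posterior Normal(-27/46, 4/23)
obs 11: x=-8 → posterior Normal(-59/50, 4/25)
obs 12: x=1 → posterior Normal(-55/54, 4/27)
obs 13: x=5 → posterior Normal(-35/58, 4/29)

mu_0=-35/58, tau_0^2=4/29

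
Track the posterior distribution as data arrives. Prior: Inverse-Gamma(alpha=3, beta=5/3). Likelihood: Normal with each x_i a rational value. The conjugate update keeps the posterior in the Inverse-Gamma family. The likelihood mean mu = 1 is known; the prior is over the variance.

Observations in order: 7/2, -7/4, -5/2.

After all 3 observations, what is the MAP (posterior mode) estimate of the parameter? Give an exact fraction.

obs 1: x=7/2 → posterior Inverse-Gamma(7/2, 115/24)
obs 2: x=-7/4 → posterior Inverse-Gamma(4, 823/96)
obs 3: x=-5/2 → posterior Inverse-Gamma(9/2, 1411/96)

1411/528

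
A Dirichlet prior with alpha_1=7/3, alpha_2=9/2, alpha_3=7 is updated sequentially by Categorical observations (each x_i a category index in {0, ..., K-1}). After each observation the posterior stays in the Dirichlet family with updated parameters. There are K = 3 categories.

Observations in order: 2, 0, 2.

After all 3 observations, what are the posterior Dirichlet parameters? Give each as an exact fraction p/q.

alpha_1=10/3, alpha_2=9/2, alpha_3=9

obs 1: x=2 → posterior Dirichlet(7/3, 9/2, 8)
obs 2: x=0 → posterior Dirichlet(10/3, 9/2, 8)
obs 3: x=2 → posterior Dirichlet(10/3, 9/2, 9)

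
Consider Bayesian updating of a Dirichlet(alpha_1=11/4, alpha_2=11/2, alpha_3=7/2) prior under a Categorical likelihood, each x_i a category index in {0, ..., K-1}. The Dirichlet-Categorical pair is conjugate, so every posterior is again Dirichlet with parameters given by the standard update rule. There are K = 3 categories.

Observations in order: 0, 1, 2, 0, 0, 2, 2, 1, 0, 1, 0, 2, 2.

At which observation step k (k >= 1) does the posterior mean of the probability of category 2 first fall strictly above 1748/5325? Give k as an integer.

k = 7

obs 1: x=0 → posterior Dirichlet(15/4, 11/2, 7/2)
obs 2: x=1 → posterior Dirichlet(15/4, 13/2, 7/2)
obs 3: x=2 → posterior Dirichlet(15/4, 13/2, 9/2)
obs 4: x=0 → posterior Dirichlet(19/4, 13/2, 9/2)
obs 5: x=0 → posterior Dirichlet(23/4, 13/2, 9/2)
obs 6: x=2 → posterior Dirichlet(23/4, 13/2, 11/2)
obs 7: x=2 → posterior Dirichlet(23/4, 13/2, 13/2)
obs 8: x=1 → posterior Dirichlet(23/4, 15/2, 13/2)
obs 9: x=0 → posterior Dirichlet(27/4, 15/2, 13/2)
obs 10: x=1 → posterior Dirichlet(27/4, 17/2, 13/2)
obs 11: x=0 → posterior Dirichlet(31/4, 17/2, 13/2)
obs 12: x=2 → posterior Dirichlet(31/4, 17/2, 15/2)
obs 13: x=2 → posterior Dirichlet(31/4, 17/2, 17/2)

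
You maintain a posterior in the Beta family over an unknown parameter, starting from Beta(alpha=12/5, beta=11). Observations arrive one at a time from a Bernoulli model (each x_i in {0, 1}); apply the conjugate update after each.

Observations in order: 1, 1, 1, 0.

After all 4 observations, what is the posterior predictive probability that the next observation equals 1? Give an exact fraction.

9/29

obs 1: x=1 → posterior Beta(17/5, 11)
obs 2: x=1 → posterior Beta(22/5, 11)
obs 3: x=1 → posterior Beta(27/5, 11)
obs 4: x=0 → posterior Beta(27/5, 12)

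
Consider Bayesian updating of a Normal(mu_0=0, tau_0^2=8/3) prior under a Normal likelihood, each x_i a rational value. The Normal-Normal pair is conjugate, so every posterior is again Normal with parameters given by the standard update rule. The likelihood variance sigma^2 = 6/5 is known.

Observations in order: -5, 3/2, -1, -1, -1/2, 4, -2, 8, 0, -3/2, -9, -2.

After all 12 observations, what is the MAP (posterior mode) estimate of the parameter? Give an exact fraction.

obs 1: x=-5 → posterior Normal(-100/29, 24/29)
obs 2: x=3/2 → posterior Normal(-10/7, 24/49)
obs 3: x=-1 → posterior Normal(-30/23, 8/23)
obs 4: x=-1 → posterior Normal(-110/89, 24/89)
obs 5: x=-1/2 → posterior Normal(-120/109, 24/109)
obs 6: x=4 → posterior Normal(-40/129, 8/43)
obs 7: x=-2 → posterior Normal(-80/149, 24/149)
obs 8: x=8 → posterior Normal(80/169, 24/169)
obs 9: x=0 → posterior Normal(80/189, 8/63)
obs 10: x=-3/2 → posterior Normal(50/209, 24/209)
obs 11: x=-9 → posterior Normal(-130/229, 24/229)
obs 12: x=-2 → posterior Normal(-170/249, 8/83)

-170/249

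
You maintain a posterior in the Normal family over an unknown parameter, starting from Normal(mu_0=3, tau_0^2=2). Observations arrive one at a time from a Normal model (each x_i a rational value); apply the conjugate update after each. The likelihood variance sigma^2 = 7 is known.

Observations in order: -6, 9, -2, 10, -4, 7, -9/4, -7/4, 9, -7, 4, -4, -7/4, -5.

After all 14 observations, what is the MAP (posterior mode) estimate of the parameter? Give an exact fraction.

obs 1: x=-6 → posterior Normal(1, 14/9)
obs 2: x=9 → posterior Normal(27/11, 14/11)
obs 3: x=-2 → posterior Normal(23/13, 14/13)
obs 4: x=10 → posterior Normal(43/15, 14/15)
obs 5: x=-4 → posterior Normal(35/17, 14/17)
obs 6: x=7 → posterior Normal(49/19, 14/19)
obs 7: x=-9/4 → posterior Normal(89/42, 2/3)
obs 8: x=-7/4 → posterior Normal(41/23, 14/23)
obs 9: x=9 → posterior Normal(59/25, 14/25)
obs 10: x=-7 → posterior Normal(5/3, 14/27)
obs 11: x=4 → posterior Normal(53/29, 14/29)
obs 12: x=-4 → posterior Normal(45/31, 14/31)
obs 13: x=-7/4 → posterior Normal(83/66, 14/33)
obs 14: x=-5 → posterior Normal(9/10, 2/5)

9/10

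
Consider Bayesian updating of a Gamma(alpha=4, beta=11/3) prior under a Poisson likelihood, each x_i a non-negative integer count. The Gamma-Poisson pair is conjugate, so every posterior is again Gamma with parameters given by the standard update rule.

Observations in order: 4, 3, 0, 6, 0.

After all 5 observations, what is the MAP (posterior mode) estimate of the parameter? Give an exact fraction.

24/13

obs 1: x=4 → posterior Gamma(8, 14/3)
obs 2: x=3 → posterior Gamma(11, 17/3)
obs 3: x=0 → posterior Gamma(11, 20/3)
obs 4: x=6 → posterior Gamma(17, 23/3)
obs 5: x=0 → posterior Gamma(17, 26/3)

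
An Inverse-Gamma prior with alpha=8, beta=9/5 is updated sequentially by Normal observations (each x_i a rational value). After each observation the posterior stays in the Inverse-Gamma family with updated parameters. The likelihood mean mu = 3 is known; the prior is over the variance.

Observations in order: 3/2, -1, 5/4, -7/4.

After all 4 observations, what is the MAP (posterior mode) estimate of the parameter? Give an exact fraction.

1899/880

obs 1: x=3/2 → posterior Inverse-Gamma(17/2, 117/40)
obs 2: x=-1 → posterior Inverse-Gamma(9, 437/40)
obs 3: x=5/4 → posterior Inverse-Gamma(19/2, 1993/160)
obs 4: x=-7/4 → posterior Inverse-Gamma(10, 1899/80)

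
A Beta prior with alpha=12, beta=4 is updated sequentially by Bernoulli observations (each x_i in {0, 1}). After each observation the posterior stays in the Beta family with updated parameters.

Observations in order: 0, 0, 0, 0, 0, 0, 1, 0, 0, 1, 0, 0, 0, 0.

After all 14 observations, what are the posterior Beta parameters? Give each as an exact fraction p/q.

alpha=14, beta=16

obs 1: x=0 → posterior Beta(12, 5)
obs 2: x=0 → posterior Beta(12, 6)
obs 3: x=0 → posterior Beta(12, 7)
obs 4: x=0 → posterior Beta(12, 8)
obs 5: x=0 → posterior Beta(12, 9)
obs 6: x=0 → posterior Beta(12, 10)
obs 7: x=1 → posterior Beta(13, 10)
obs 8: x=0 → posterior Beta(13, 11)
obs 9: x=0 → posterior Beta(13, 12)
obs 10: x=1 → posterior Beta(14, 12)
obs 11: x=0 → posterior Beta(14, 13)
obs 12: x=0 → posterior Beta(14, 14)
obs 13: x=0 → posterior Beta(14, 15)
obs 14: x=0 → posterior Beta(14, 16)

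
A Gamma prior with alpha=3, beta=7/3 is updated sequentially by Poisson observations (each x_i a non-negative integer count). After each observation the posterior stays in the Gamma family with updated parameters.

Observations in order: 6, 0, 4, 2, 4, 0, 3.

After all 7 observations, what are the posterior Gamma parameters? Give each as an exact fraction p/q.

alpha=22, beta=28/3

obs 1: x=6 → posterior Gamma(9, 10/3)
obs 2: x=0 → posterior Gamma(9, 13/3)
obs 3: x=4 → posterior Gamma(13, 16/3)
obs 4: x=2 → posterior Gamma(15, 19/3)
obs 5: x=4 → posterior Gamma(19, 22/3)
obs 6: x=0 → posterior Gamma(19, 25/3)
obs 7: x=3 → posterior Gamma(22, 28/3)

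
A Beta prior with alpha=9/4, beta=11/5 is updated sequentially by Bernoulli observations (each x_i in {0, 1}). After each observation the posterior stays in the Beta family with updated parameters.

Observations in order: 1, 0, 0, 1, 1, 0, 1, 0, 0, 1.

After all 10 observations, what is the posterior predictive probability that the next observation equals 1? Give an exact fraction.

145/289

obs 1: x=1 → posterior Beta(13/4, 11/5)
obs 2: x=0 → posterior Beta(13/4, 16/5)
obs 3: x=0 → posterior Beta(13/4, 21/5)
obs 4: x=1 → posterior Beta(17/4, 21/5)
obs 5: x=1 → posterior Beta(21/4, 21/5)
obs 6: x=0 → posterior Beta(21/4, 26/5)
obs 7: x=1 → posterior Beta(25/4, 26/5)
obs 8: x=0 → posterior Beta(25/4, 31/5)
obs 9: x=0 → posterior Beta(25/4, 36/5)
obs 10: x=1 → posterior Beta(29/4, 36/5)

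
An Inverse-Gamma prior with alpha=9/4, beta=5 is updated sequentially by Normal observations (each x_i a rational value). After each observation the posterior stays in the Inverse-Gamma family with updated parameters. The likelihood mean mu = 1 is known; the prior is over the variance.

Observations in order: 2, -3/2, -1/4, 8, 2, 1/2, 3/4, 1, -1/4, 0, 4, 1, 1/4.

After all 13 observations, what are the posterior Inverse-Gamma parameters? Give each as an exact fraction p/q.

obs 1: x=2 → posterior Inverse-Gamma(11/4, 11/2)
obs 2: x=-3/2 → posterior Inverse-Gamma(13/4, 69/8)
obs 3: x=-1/4 → posterior Inverse-Gamma(15/4, 301/32)
obs 4: x=8 → posterior Inverse-Gamma(17/4, 1085/32)
obs 5: x=2 → posterior Inverse-Gamma(19/4, 1101/32)
obs 6: x=1/2 → posterior Inverse-Gamma(21/4, 1105/32)
obs 7: x=3/4 → posterior Inverse-Gamma(23/4, 553/16)
obs 8: x=1 → posterior Inverse-Gamma(25/4, 553/16)
obs 9: x=-1/4 → posterior Inverse-Gamma(27/4, 1131/32)
obs 10: x=0 → posterior Inverse-Gamma(29/4, 1147/32)
obs 11: x=4 → posterior Inverse-Gamma(31/4, 1291/32)
obs 12: x=1 → posterior Inverse-Gamma(33/4, 1291/32)
obs 13: x=1/4 → posterior Inverse-Gamma(35/4, 325/8)

alpha=35/4, beta=325/8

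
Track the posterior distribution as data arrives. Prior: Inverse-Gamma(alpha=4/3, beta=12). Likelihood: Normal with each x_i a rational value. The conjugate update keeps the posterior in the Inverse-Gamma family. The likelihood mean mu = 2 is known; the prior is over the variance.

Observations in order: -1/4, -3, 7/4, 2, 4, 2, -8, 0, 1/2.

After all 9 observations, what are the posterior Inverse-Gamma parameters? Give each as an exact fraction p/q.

alpha=35/6, beta=1315/16

obs 1: x=-1/4 → posterior Inverse-Gamma(11/6, 465/32)
obs 2: x=-3 → posterior Inverse-Gamma(7/3, 865/32)
obs 3: x=7/4 → posterior Inverse-Gamma(17/6, 433/16)
obs 4: x=2 → posterior Inverse-Gamma(10/3, 433/16)
obs 5: x=4 → posterior Inverse-Gamma(23/6, 465/16)
obs 6: x=2 → posterior Inverse-Gamma(13/3, 465/16)
obs 7: x=-8 → posterior Inverse-Gamma(29/6, 1265/16)
obs 8: x=0 → posterior Inverse-Gamma(16/3, 1297/16)
obs 9: x=1/2 → posterior Inverse-Gamma(35/6, 1315/16)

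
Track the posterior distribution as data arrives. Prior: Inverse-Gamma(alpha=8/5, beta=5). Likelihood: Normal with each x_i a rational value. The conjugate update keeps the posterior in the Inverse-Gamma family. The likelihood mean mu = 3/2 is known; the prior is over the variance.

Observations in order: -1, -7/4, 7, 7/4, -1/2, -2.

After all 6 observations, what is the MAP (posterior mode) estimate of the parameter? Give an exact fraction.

2935/448

obs 1: x=-1 → posterior Inverse-Gamma(21/10, 65/8)
obs 2: x=-7/4 → posterior Inverse-Gamma(13/5, 429/32)
obs 3: x=7 → posterior Inverse-Gamma(31/10, 913/32)
obs 4: x=7/4 → posterior Inverse-Gamma(18/5, 457/16)
obs 5: x=-1/2 → posterior Inverse-Gamma(41/10, 489/16)
obs 6: x=-2 → posterior Inverse-Gamma(23/5, 587/16)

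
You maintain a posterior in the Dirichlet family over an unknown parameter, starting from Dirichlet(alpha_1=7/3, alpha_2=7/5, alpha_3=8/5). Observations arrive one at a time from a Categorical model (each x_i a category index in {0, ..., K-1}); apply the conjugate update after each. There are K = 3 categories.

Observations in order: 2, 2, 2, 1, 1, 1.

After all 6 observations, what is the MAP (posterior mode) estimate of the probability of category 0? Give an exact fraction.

4/25

obs 1: x=2 → posterior Dirichlet(7/3, 7/5, 13/5)
obs 2: x=2 → posterior Dirichlet(7/3, 7/5, 18/5)
obs 3: x=2 → posterior Dirichlet(7/3, 7/5, 23/5)
obs 4: x=1 → posterior Dirichlet(7/3, 12/5, 23/5)
obs 5: x=1 → posterior Dirichlet(7/3, 17/5, 23/5)
obs 6: x=1 → posterior Dirichlet(7/3, 22/5, 23/5)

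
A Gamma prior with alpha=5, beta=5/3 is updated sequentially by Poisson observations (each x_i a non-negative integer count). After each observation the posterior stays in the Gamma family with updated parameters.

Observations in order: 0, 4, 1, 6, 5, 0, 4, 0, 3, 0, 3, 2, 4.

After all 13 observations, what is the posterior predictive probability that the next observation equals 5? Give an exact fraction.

obs 1: x=0 → posterior Gamma(5, 8/3)
obs 2: x=4 → posterior Gamma(9, 11/3)
obs 3: x=1 → posterior Gamma(10, 14/3)
obs 4: x=6 → posterior Gamma(16, 17/3)
obs 5: x=5 → posterior Gamma(21, 20/3)
obs 6: x=0 → posterior Gamma(21, 23/3)
obs 7: x=4 → posterior Gamma(25, 26/3)
obs 8: x=0 → posterior Gamma(25, 29/3)
obs 9: x=3 → posterior Gamma(28, 32/3)
obs 10: x=0 → posterior Gamma(28, 35/3)
obs 11: x=3 → posterior Gamma(31, 38/3)
obs 12: x=2 → posterior Gamma(33, 41/3)
obs 13: x=4 → posterior Gamma(37, 44/3)

1169682071664739152883451358842513354867078395262275861598273059946496/16908692777708688563979281162874109375742132033178319498546247522565409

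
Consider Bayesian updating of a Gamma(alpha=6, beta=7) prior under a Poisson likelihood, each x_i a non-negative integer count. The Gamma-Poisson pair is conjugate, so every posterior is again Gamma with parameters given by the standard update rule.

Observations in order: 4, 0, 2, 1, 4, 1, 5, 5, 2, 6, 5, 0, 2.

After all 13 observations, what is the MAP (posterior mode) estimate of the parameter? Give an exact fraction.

21/10

obs 1: x=4 → posterior Gamma(10, 8)
obs 2: x=0 → posterior Gamma(10, 9)
obs 3: x=2 → posterior Gamma(12, 10)
obs 4: x=1 → posterior Gamma(13, 11)
obs 5: x=4 → posterior Gamma(17, 12)
obs 6: x=1 → posterior Gamma(18, 13)
obs 7: x=5 → posterior Gamma(23, 14)
obs 8: x=5 → posterior Gamma(28, 15)
obs 9: x=2 → posterior Gamma(30, 16)
obs 10: x=6 → posterior Gamma(36, 17)
obs 11: x=5 → posterior Gamma(41, 18)
obs 12: x=0 → posterior Gamma(41, 19)
obs 13: x=2 → posterior Gamma(43, 20)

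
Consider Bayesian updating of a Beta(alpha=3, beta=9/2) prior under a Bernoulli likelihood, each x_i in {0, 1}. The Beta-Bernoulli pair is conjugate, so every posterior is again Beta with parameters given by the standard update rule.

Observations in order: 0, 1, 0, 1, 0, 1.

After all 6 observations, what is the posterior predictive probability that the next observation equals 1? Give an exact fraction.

4/9

obs 1: x=0 → posterior Beta(3, 11/2)
obs 2: x=1 → posterior Beta(4, 11/2)
obs 3: x=0 → posterior Beta(4, 13/2)
obs 4: x=1 → posterior Beta(5, 13/2)
obs 5: x=0 → posterior Beta(5, 15/2)
obs 6: x=1 → posterior Beta(6, 15/2)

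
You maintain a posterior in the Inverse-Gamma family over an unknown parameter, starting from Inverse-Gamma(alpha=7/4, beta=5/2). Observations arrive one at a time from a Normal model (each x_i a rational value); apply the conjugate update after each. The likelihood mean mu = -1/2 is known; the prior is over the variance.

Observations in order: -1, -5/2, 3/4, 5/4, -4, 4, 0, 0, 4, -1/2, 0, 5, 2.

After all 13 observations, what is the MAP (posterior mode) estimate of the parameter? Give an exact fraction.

831/148

obs 1: x=-1 → posterior Inverse-Gamma(9/4, 21/8)
obs 2: x=-5/2 → posterior Inverse-Gamma(11/4, 37/8)
obs 3: x=3/4 → posterior Inverse-Gamma(13/4, 173/32)
obs 4: x=5/4 → posterior Inverse-Gamma(15/4, 111/16)
obs 5: x=-4 → posterior Inverse-Gamma(17/4, 209/16)
obs 6: x=4 → posterior Inverse-Gamma(19/4, 371/16)
obs 7: x=0 → posterior Inverse-Gamma(21/4, 373/16)
obs 8: x=0 → posterior Inverse-Gamma(23/4, 375/16)
obs 9: x=4 → posterior Inverse-Gamma(25/4, 537/16)
obs 10: x=-1/2 → posterior Inverse-Gamma(27/4, 537/16)
obs 11: x=0 → posterior Inverse-Gamma(29/4, 539/16)
obs 12: x=5 → posterior Inverse-Gamma(31/4, 781/16)
obs 13: x=2 → posterior Inverse-Gamma(33/4, 831/16)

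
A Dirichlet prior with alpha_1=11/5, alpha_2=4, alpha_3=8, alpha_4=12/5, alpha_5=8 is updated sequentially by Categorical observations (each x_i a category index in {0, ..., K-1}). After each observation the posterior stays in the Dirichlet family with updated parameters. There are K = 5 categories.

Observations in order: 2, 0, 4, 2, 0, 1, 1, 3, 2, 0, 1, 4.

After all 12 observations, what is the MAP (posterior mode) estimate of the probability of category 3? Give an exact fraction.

obs 1: x=2 → posterior Dirichlet(11/5, 4, 9, 12/5, 8)
obs 2: x=0 → posterior Dirichlet(16/5, 4, 9, 12/5, 8)
obs 3: x=4 → posterior Dirichlet(16/5, 4, 9, 12/5, 9)
obs 4: x=2 → posterior Dirichlet(16/5, 4, 10, 12/5, 9)
obs 5: x=0 → posterior Dirichlet(21/5, 4, 10, 12/5, 9)
obs 6: x=1 → posterior Dirichlet(21/5, 5, 10, 12/5, 9)
obs 7: x=1 → posterior Dirichlet(21/5, 6, 10, 12/5, 9)
obs 8: x=3 → posterior Dirichlet(21/5, 6, 10, 17/5, 9)
obs 9: x=2 → posterior Dirichlet(21/5, 6, 11, 17/5, 9)
obs 10: x=0 → posterior Dirichlet(26/5, 6, 11, 17/5, 9)
obs 11: x=1 → posterior Dirichlet(26/5, 7, 11, 17/5, 9)
obs 12: x=4 → posterior Dirichlet(26/5, 7, 11, 17/5, 10)

6/79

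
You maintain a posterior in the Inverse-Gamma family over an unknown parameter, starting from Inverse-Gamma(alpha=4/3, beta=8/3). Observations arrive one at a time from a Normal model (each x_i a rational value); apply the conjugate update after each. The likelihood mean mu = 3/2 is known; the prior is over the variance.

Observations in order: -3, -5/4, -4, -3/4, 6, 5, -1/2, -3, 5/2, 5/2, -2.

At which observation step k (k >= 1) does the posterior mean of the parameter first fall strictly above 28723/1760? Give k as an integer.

k = 3

obs 1: x=-3 → posterior Inverse-Gamma(11/6, 307/24)
obs 2: x=-5/4 → posterior Inverse-Gamma(7/3, 1591/96)
obs 3: x=-4 → posterior Inverse-Gamma(17/6, 3043/96)
obs 4: x=-3/4 → posterior Inverse-Gamma(10/3, 1643/48)
obs 5: x=6 → posterior Inverse-Gamma(23/6, 2129/48)
obs 6: x=5 → posterior Inverse-Gamma(13/3, 2423/48)
obs 7: x=-1/2 → posterior Inverse-Gamma(29/6, 2519/48)
obs 8: x=-3 → posterior Inverse-Gamma(16/3, 3005/48)
obs 9: x=5/2 → posterior Inverse-Gamma(35/6, 3029/48)
obs 10: x=5/2 → posterior Inverse-Gamma(19/3, 3053/48)
obs 11: x=-2 → posterior Inverse-Gamma(41/6, 3347/48)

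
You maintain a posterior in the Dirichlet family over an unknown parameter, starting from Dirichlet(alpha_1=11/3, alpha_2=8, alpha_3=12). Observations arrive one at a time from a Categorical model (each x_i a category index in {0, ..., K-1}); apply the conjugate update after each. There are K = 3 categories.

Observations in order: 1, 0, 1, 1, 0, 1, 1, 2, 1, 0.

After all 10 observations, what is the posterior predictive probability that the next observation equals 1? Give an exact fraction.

obs 1: x=1 → posterior Dirichlet(11/3, 9, 12)
obs 2: x=0 → posterior Dirichlet(14/3, 9, 12)
obs 3: x=1 → posterior Dirichlet(14/3, 10, 12)
obs 4: x=1 → posterior Dirichlet(14/3, 11, 12)
obs 5: x=0 → posterior Dirichlet(17/3, 11, 12)
obs 6: x=1 → posterior Dirichlet(17/3, 12, 12)
obs 7: x=1 → posterior Dirichlet(17/3, 13, 12)
obs 8: x=2 → posterior Dirichlet(17/3, 13, 13)
obs 9: x=1 → posterior Dirichlet(17/3, 14, 13)
obs 10: x=0 → posterior Dirichlet(20/3, 14, 13)

42/101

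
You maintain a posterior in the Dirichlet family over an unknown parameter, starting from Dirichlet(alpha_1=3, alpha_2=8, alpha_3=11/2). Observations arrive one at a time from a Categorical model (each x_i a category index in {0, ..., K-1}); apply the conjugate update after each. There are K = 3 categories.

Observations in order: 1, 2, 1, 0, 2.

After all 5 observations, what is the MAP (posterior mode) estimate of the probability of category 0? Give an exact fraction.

obs 1: x=1 → posterior Dirichlet(3, 9, 11/2)
obs 2: x=2 → posterior Dirichlet(3, 9, 13/2)
obs 3: x=1 → posterior Dirichlet(3, 10, 13/2)
obs 4: x=0 → posterior Dirichlet(4, 10, 13/2)
obs 5: x=2 → posterior Dirichlet(4, 10, 15/2)

6/37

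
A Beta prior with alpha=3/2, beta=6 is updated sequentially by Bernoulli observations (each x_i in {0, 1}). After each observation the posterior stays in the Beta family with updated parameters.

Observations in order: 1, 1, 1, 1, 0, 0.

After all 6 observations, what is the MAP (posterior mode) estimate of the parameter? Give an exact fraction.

9/23

obs 1: x=1 → posterior Beta(5/2, 6)
obs 2: x=1 → posterior Beta(7/2, 6)
obs 3: x=1 → posterior Beta(9/2, 6)
obs 4: x=1 → posterior Beta(11/2, 6)
obs 5: x=0 → posterior Beta(11/2, 7)
obs 6: x=0 → posterior Beta(11/2, 8)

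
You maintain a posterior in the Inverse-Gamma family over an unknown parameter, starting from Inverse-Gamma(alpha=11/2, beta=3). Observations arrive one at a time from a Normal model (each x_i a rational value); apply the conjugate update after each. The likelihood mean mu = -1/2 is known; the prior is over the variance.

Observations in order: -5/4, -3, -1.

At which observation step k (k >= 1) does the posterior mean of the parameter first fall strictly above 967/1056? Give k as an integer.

obs 1: x=-5/4 → posterior Inverse-Gamma(6, 105/32)
obs 2: x=-3 → posterior Inverse-Gamma(13/2, 205/32)
obs 3: x=-1 → posterior Inverse-Gamma(7, 209/32)

k = 2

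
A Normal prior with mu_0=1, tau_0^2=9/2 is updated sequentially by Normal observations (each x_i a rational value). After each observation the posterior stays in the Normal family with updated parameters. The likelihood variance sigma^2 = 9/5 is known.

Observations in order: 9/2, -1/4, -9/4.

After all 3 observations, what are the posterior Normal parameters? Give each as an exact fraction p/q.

mu_0=12/17, tau_0^2=9/17

obs 1: x=9/2 → posterior Normal(7/2, 9/7)
obs 2: x=-1/4 → posterior Normal(31/16, 3/4)
obs 3: x=-9/4 → posterior Normal(12/17, 9/17)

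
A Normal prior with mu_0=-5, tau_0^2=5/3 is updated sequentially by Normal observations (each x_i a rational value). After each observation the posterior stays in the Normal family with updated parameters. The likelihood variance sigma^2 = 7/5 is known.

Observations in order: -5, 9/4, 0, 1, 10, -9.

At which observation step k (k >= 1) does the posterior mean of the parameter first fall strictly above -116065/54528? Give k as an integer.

obs 1: x=-5 → posterior Normal(-5, 35/46)
obs 2: x=9/4 → posterior Normal(-695/284, 35/71)
obs 3: x=0 → posterior Normal(-695/384, 35/96)
obs 4: x=1 → posterior Normal(-595/484, 35/121)
obs 5: x=10 → posterior Normal(405/584, 35/146)
obs 6: x=-9 → posterior Normal(-55/76, 35/171)

k = 3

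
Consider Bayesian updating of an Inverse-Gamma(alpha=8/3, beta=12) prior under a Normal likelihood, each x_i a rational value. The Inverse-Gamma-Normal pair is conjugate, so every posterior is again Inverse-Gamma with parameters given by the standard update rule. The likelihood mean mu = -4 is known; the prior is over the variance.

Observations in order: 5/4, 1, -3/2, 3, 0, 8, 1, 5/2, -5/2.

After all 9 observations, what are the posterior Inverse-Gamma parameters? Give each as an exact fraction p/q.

obs 1: x=5/4 → posterior Inverse-Gamma(19/6, 825/32)
obs 2: x=1 → posterior Inverse-Gamma(11/3, 1225/32)
obs 3: x=-3/2 → posterior Inverse-Gamma(25/6, 1325/32)
obs 4: x=3 → posterior Inverse-Gamma(14/3, 2109/32)
obs 5: x=0 → posterior Inverse-Gamma(31/6, 2365/32)
obs 6: x=8 → posterior Inverse-Gamma(17/3, 4669/32)
obs 7: x=1 → posterior Inverse-Gamma(37/6, 5069/32)
obs 8: x=5/2 → posterior Inverse-Gamma(20/3, 5745/32)
obs 9: x=-5/2 → posterior Inverse-Gamma(43/6, 5781/32)

alpha=43/6, beta=5781/32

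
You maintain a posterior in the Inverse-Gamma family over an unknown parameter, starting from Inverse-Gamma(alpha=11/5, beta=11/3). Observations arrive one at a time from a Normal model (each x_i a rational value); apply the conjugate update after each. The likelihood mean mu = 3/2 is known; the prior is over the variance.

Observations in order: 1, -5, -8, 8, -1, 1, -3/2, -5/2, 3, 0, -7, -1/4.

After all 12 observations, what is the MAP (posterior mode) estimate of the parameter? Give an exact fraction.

obs 1: x=1 → posterior Inverse-Gamma(27/10, 91/24)
obs 2: x=-5 → posterior Inverse-Gamma(16/5, 299/12)
obs 3: x=-8 → posterior Inverse-Gamma(37/10, 1681/24)
obs 4: x=8 → posterior Inverse-Gamma(21/5, 547/6)
obs 5: x=-1 → posterior Inverse-Gamma(47/10, 2263/24)
obs 6: x=1 → posterior Inverse-Gamma(26/5, 1133/12)
obs 7: x=-3/2 → posterior Inverse-Gamma(57/10, 1187/12)
obs 8: x=-5/2 → posterior Inverse-Gamma(31/5, 1283/12)
obs 9: x=3 → posterior Inverse-Gamma(67/10, 2593/24)
obs 10: x=0 → posterior Inverse-Gamma(36/5, 655/6)
obs 11: x=-7 → posterior Inverse-Gamma(77/10, 3487/24)
obs 12: x=-1/4 → posterior Inverse-Gamma(41/5, 14095/96)

70475/4416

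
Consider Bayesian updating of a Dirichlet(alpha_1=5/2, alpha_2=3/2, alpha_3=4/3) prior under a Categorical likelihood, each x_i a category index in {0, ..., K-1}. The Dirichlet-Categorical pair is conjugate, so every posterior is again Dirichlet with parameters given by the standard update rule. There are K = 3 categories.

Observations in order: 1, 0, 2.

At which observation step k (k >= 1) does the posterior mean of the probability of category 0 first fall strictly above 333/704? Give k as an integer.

obs 1: x=1 → posterior Dirichlet(5/2, 5/2, 4/3)
obs 2: x=0 → posterior Dirichlet(7/2, 5/2, 4/3)
obs 3: x=2 → posterior Dirichlet(7/2, 5/2, 7/3)

k = 2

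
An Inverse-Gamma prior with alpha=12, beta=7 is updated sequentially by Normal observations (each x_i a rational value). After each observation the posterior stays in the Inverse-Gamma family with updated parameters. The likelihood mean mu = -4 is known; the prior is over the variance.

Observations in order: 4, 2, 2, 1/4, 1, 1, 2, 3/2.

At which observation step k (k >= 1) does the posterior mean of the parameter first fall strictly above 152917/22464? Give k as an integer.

k = 5

obs 1: x=4 → posterior Inverse-Gamma(25/2, 39)
obs 2: x=2 → posterior Inverse-Gamma(13, 57)
obs 3: x=2 → posterior Inverse-Gamma(27/2, 75)
obs 4: x=1/4 → posterior Inverse-Gamma(14, 2689/32)
obs 5: x=1 → posterior Inverse-Gamma(29/2, 3089/32)
obs 6: x=1 → posterior Inverse-Gamma(15, 3489/32)
obs 7: x=2 → posterior Inverse-Gamma(31/2, 4065/32)
obs 8: x=3/2 → posterior Inverse-Gamma(16, 4549/32)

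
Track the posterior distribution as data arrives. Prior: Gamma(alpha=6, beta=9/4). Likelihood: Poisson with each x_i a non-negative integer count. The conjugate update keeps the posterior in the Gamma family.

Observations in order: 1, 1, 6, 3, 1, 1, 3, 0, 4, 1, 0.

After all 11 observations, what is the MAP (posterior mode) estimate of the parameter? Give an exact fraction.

104/53

obs 1: x=1 → posterior Gamma(7, 13/4)
obs 2: x=1 → posterior Gamma(8, 17/4)
obs 3: x=6 → posterior Gamma(14, 21/4)
obs 4: x=3 → posterior Gamma(17, 25/4)
obs 5: x=1 → posterior Gamma(18, 29/4)
obs 6: x=1 → posterior Gamma(19, 33/4)
obs 7: x=3 → posterior Gamma(22, 37/4)
obs 8: x=0 → posterior Gamma(22, 41/4)
obs 9: x=4 → posterior Gamma(26, 45/4)
obs 10: x=1 → posterior Gamma(27, 49/4)
obs 11: x=0 → posterior Gamma(27, 53/4)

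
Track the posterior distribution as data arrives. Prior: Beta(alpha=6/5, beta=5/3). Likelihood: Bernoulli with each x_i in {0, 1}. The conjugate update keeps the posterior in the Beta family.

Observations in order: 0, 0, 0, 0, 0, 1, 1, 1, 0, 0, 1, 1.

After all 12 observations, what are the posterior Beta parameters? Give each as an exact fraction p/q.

alpha=31/5, beta=26/3

obs 1: x=0 → posterior Beta(6/5, 8/3)
obs 2: x=0 → posterior Beta(6/5, 11/3)
obs 3: x=0 → posterior Beta(6/5, 14/3)
obs 4: x=0 → posterior Beta(6/5, 17/3)
obs 5: x=0 → posterior Beta(6/5, 20/3)
obs 6: x=1 → posterior Beta(11/5, 20/3)
obs 7: x=1 → posterior Beta(16/5, 20/3)
obs 8: x=1 → posterior Beta(21/5, 20/3)
obs 9: x=0 → posterior Beta(21/5, 23/3)
obs 10: x=0 → posterior Beta(21/5, 26/3)
obs 11: x=1 → posterior Beta(26/5, 26/3)
obs 12: x=1 → posterior Beta(31/5, 26/3)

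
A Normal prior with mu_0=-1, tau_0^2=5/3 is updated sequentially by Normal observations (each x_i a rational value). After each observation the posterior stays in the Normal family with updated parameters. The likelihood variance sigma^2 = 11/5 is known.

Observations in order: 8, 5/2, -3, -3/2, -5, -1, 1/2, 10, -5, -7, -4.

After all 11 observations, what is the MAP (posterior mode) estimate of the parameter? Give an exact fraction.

obs 1: x=8 → posterior Normal(167/58, 55/58)
obs 2: x=5/2 → posterior Normal(459/166, 55/83)
obs 3: x=-3 → posterior Normal(103/72, 55/108)
obs 4: x=-3/2 → posterior Normal(117/133, 55/133)
obs 5: x=-5 → posterior Normal(-4/79, 55/158)
obs 6: x=-1 → posterior Normal(-11/61, 55/183)
obs 7: x=1/2 → posterior Normal(-41/416, 55/208)
obs 8: x=10 → posterior Normal(459/466, 55/233)
obs 9: x=-5 → posterior Normal(209/516, 55/258)
obs 10: x=-7 → posterior Normal(-141/566, 55/283)
obs 11: x=-4 → posterior Normal(-31/56, 5/28)

-31/56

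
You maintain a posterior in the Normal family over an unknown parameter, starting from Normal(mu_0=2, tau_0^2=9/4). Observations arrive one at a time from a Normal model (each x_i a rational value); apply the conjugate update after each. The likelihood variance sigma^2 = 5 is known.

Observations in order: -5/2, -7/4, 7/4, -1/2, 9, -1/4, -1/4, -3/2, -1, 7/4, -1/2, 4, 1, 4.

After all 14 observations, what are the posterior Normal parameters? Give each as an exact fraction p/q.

mu_0=637/584, tau_0^2=45/146

obs 1: x=-5/2 → posterior Normal(35/58, 45/29)
obs 2: x=-7/4 → posterior Normal(7/152, 45/38)
obs 3: x=7/4 → posterior Normal(35/94, 45/47)
obs 4: x=-1/2 → posterior Normal(13/56, 45/56)
obs 5: x=9 → posterior Normal(94/65, 9/13)
obs 6: x=-1/4 → posterior Normal(367/296, 45/74)
obs 7: x=-1/4 → posterior Normal(179/166, 45/83)
obs 8: x=-3/2 → posterior Normal(19/23, 45/92)
obs 9: x=-1 → posterior Normal(67/101, 45/101)
obs 10: x=7/4 → posterior Normal(331/440, 9/22)
obs 11: x=-1/2 → posterior Normal(313/476, 45/119)
obs 12: x=4 → posterior Normal(457/512, 45/128)
obs 13: x=1 → posterior Normal(493/548, 45/137)
obs 14: x=4 → posterior Normal(637/584, 45/146)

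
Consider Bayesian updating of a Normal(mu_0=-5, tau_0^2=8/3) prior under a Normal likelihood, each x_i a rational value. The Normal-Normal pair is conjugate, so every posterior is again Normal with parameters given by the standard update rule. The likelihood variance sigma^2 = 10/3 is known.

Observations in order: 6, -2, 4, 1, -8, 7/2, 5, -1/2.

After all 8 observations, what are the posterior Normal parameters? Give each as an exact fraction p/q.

obs 1: x=6 → posterior Normal(-1/9, 40/27)
obs 2: x=-2 → posterior Normal(-9/13, 40/39)
obs 3: x=4 → posterior Normal(7/17, 40/51)
obs 4: x=1 → posterior Normal(11/21, 40/63)
obs 5: x=-8 → posterior Normal(-21/25, 8/15)
obs 6: x=7/2 → posterior Normal(-7/29, 40/87)
obs 7: x=5 → posterior Normal(13/33, 40/99)
obs 8: x=-1/2 → posterior Normal(11/37, 40/111)

mu_0=11/37, tau_0^2=40/111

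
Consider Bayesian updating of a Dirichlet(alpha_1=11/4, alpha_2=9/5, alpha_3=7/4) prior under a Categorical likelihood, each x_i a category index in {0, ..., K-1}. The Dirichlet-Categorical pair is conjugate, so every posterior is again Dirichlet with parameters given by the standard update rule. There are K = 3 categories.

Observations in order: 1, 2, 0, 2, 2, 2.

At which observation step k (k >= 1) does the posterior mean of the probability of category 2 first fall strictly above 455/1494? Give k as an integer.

obs 1: x=1 → posterior Dirichlet(11/4, 14/5, 7/4)
obs 2: x=2 → posterior Dirichlet(11/4, 14/5, 11/4)
obs 3: x=0 → posterior Dirichlet(15/4, 14/5, 11/4)
obs 4: x=2 → posterior Dirichlet(15/4, 14/5, 15/4)
obs 5: x=2 → posterior Dirichlet(15/4, 14/5, 19/4)
obs 6: x=2 → posterior Dirichlet(15/4, 14/5, 23/4)

k = 2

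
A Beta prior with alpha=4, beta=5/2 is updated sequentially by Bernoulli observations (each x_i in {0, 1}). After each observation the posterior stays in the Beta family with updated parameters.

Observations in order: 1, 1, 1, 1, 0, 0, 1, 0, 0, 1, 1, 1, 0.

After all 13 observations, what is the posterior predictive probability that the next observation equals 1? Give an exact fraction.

obs 1: x=1 → posterior Beta(5, 5/2)
obs 2: x=1 → posterior Beta(6, 5/2)
obs 3: x=1 → posterior Beta(7, 5/2)
obs 4: x=1 → posterior Beta(8, 5/2)
obs 5: x=0 → posterior Beta(8, 7/2)
obs 6: x=0 → posterior Beta(8, 9/2)
obs 7: x=1 → posterior Beta(9, 9/2)
obs 8: x=0 → posterior Beta(9, 11/2)
obs 9: x=0 → posterior Beta(9, 13/2)
obs 10: x=1 → posterior Beta(10, 13/2)
obs 11: x=1 → posterior Beta(11, 13/2)
obs 12: x=1 → posterior Beta(12, 13/2)
obs 13: x=0 → posterior Beta(12, 15/2)

8/13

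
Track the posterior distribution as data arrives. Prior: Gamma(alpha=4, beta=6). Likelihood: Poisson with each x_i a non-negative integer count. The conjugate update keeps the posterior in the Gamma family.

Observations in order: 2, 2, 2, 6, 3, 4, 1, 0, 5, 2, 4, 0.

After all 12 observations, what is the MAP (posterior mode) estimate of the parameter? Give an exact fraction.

17/9

obs 1: x=2 → posterior Gamma(6, 7)
obs 2: x=2 → posterior Gamma(8, 8)
obs 3: x=2 → posterior Gamma(10, 9)
obs 4: x=6 → posterior Gamma(16, 10)
obs 5: x=3 → posterior Gamma(19, 11)
obs 6: x=4 → posterior Gamma(23, 12)
obs 7: x=1 → posterior Gamma(24, 13)
obs 8: x=0 → posterior Gamma(24, 14)
obs 9: x=5 → posterior Gamma(29, 15)
obs 10: x=2 → posterior Gamma(31, 16)
obs 11: x=4 → posterior Gamma(35, 17)
obs 12: x=0 → posterior Gamma(35, 18)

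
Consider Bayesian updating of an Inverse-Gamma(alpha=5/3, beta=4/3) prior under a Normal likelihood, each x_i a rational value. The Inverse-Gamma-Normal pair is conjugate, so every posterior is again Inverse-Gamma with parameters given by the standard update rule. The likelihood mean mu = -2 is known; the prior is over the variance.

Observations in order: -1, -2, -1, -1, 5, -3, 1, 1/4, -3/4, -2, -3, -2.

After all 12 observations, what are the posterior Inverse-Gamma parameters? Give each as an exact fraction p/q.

obs 1: x=-1 → posterior Inverse-Gamma(13/6, 11/6)
obs 2: x=-2 → posterior Inverse-Gamma(8/3, 11/6)
obs 3: x=-1 → posterior Inverse-Gamma(19/6, 7/3)
obs 4: x=-1 → posterior Inverse-Gamma(11/3, 17/6)
obs 5: x=5 → posterior Inverse-Gamma(25/6, 82/3)
obs 6: x=-3 → posterior Inverse-Gamma(14/3, 167/6)
obs 7: x=1 → posterior Inverse-Gamma(31/6, 97/3)
obs 8: x=1/4 → posterior Inverse-Gamma(17/3, 3347/96)
obs 9: x=-3/4 → posterior Inverse-Gamma(37/6, 1711/48)
obs 10: x=-2 → posterior Inverse-Gamma(20/3, 1711/48)
obs 11: x=-3 → posterior Inverse-Gamma(43/6, 1735/48)
obs 12: x=-2 → posterior Inverse-Gamma(23/3, 1735/48)

alpha=23/3, beta=1735/48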